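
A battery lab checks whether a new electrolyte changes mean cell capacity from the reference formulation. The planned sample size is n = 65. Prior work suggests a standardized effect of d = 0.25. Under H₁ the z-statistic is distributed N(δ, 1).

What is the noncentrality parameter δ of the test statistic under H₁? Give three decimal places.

δ ≈ 2.016

δ = d·√n = 0.25 × √65 = 2.0156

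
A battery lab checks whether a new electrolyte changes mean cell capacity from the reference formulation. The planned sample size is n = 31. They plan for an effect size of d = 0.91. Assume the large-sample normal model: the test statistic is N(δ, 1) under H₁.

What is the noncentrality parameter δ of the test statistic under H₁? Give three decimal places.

The noncentrality parameter scales effect size by the design's sample-size factor: δ = d·√n = 0.91 × √31 = 5.0667

δ ≈ 5.067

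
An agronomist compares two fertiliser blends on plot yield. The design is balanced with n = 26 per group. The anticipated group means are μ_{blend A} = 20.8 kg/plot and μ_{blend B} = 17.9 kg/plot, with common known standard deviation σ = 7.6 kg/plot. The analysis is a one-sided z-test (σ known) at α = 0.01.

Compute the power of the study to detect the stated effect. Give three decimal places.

Standardized effect: d = |μ_{blend A} − μ_{blend B}| / σ = |20.8 − 17.9| / 7.6 = 0.3816
Noncentrality parameter: δ = d·√(n/2) = 0.3816 × √(26/2) = 1.3758
Critical value for a one-sided test at α = 0.01: z_α = 2.326.
Power = Φ(δ − 2.326) = Φ(-0.951) = 0.1709.

Power ≈ 0.171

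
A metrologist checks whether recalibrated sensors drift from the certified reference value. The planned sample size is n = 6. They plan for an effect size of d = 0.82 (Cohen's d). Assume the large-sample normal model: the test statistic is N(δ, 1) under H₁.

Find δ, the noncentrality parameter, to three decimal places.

δ ≈ 2.009

δ = d·√n = 0.82 × √6 = 2.0086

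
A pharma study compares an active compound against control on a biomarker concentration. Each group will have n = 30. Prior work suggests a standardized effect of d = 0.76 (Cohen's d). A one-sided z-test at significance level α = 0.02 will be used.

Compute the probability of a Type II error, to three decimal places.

β ≈ 0.187

Noncentrality parameter: δ = d·√(n/2) = 0.76 × √(30/2) = 2.9435
Critical value for a one-sided test at α = 0.02: z_α = 2.054.
Power = P(Z > 2.054 − δ) = Φ(0.890) = 0.8132.
Type II error: β = 1 − power = 1 − 0.8132 = 0.1868.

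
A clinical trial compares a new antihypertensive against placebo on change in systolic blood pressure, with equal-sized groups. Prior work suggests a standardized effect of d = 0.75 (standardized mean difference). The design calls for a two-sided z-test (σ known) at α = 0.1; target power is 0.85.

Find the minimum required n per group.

n = 26 per group

Set Φ(δ − 1.645) = 0.85; then δ − 1.645 = Φ⁻¹(0.85) = 1.036, giving δ = 2.681.
(For δ > 0 the lower-tail rejection region contributes negligibly to power, so the one-term inversion is standard.)
δ = d·√(n/2) ⇒ n = 2(δ/d)² = 2 × (2.681 / 0.75)² = 25.56.
Rounding up, n = 26 per group.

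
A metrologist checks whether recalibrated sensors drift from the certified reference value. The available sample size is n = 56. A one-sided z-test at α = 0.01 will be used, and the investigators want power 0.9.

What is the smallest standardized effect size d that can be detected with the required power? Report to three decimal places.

Need Φ(δ − 2.326) = 0.9, so δ = 2.326 + 1.282 = 3.608.
δ = d·√n ⇒ d = δ/√n = 3.608/√56 = 0.4821.

d ≈ 0.482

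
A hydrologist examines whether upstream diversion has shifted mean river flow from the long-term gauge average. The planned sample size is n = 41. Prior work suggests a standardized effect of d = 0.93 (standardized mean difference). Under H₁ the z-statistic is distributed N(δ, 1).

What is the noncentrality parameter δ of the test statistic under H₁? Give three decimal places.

δ = d·√n = 0.93 × √41 = 5.9549

δ ≈ 5.955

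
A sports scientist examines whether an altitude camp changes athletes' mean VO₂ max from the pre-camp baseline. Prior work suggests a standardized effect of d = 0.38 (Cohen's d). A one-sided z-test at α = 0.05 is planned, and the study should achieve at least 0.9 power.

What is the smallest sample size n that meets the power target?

For power 0.9 need Φ(δ − z_{0.05}) = 0.9, so δ = z_{0.05} + z_{0.10} = 1.645 + 1.282 = 2.926.
δ = d·√n ⇒ n = (δ/d)² = (2.926 / 0.38)² = 59.31.
Rounding up, n = 60.

n = 60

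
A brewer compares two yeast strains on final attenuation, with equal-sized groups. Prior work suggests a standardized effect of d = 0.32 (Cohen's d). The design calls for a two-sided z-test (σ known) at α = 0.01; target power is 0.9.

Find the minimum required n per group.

Set Φ(δ − 2.576) = 0.9; then δ − 2.576 = Φ⁻¹(0.9) = 1.282, giving δ = 3.857.
(Ignoring the negligible lower-tail rejection probability gives the usual closed-form inversion.)
δ = d·√(n/2) ⇒ n = 2(δ/d)² = 2 × (3.857 / 0.32)² = 290.61.
Round up to the next whole unit.

n = 291 per group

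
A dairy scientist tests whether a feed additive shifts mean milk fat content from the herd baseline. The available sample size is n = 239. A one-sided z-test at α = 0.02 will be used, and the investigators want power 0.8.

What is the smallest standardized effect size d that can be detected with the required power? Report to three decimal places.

Need Φ(δ − 2.054) = 0.8, so δ = 2.054 + 0.842 = 2.895.
δ = d·√n ⇒ d = δ/√n = 2.895/√239 = 0.1873.

d ≈ 0.187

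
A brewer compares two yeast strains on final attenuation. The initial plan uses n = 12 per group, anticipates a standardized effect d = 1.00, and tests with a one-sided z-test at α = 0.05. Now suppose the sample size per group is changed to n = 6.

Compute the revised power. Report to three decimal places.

With n = 6 per group: δ = d·√(n/2) = 1.00 × √(6/2) = 1.7321. Critical value z_{0.05} = 1.645.
Revised power = P(Z > 1.645 − δ) = Φ(0.087) = 0.5347.

Power ≈ 0.535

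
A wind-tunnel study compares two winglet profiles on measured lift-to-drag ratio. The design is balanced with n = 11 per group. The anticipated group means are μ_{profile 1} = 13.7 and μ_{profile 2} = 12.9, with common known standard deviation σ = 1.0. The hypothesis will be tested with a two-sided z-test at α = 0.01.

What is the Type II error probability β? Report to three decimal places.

β ≈ 0.758

Standardized effect: d = |μ_{profile 1} − μ_{profile 2}| / σ = |13.7 − 12.9| / 1.0 = 0.8000
Noncentrality parameter: δ = d·√(n/2) = 0.8000 × √(11/2) = 1.8762
Two-sided α = 0.01 → critical value z_{0.005} = 2.576.
Power = Φ(δ − 2.576) + Φ(−δ − 2.576) = Φ(-0.700) + Φ(-4.452) = 0.2421 + 0.0000 = 0.2421.
Type II error: β = 1 − power = 1 − 0.2421 = 0.7579.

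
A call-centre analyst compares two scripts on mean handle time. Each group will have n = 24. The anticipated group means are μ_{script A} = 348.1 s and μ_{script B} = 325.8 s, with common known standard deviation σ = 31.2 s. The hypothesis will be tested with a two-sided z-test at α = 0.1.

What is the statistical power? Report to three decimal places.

Standardized effect: d = |μ_{script A} − μ_{script B}| / σ = |348.1 − 325.8| / 31.2 = 0.7147
Noncentrality parameter: δ = d·√(n/2) = 0.7147 × √(24/2) = 2.4759
Two-sided α = 0.1 → critical value z_{0.05} = 1.645.
Power = Φ(δ − 1.645) + Φ(−δ − 1.645) = Φ(0.831) + Φ(-4.121) = 0.7970 + 0.0000 = 0.7971.

Power ≈ 0.797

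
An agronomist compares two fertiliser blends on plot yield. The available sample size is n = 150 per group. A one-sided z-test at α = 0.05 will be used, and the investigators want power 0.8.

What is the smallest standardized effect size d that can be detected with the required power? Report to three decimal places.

d ≈ 0.287

Required noncentrality: δ = z_{0.05} + z_{0.20} = 1.645 + 0.842 = 2.486.
δ = d·√(n/2) ⇒ d = δ/√(n/2) = 2.486/√(150/2) = 0.2871.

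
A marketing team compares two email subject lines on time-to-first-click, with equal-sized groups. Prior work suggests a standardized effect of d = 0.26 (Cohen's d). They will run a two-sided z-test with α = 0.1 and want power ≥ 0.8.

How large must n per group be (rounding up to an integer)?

For power 0.8 need Φ(δ − z_{0.05}) = 0.8, so δ = z_{0.05} + z_{0.20} = 1.645 + 0.842 = 2.486.
(For δ > 0 the lower-tail rejection region contributes negligibly to power, so the one-term inversion is standard.)
δ = d·√(n/2) ⇒ n = 2(δ/d)² = 2 × (2.486 / 0.26)² = 182.92.
Rounding up, n = 183 per group.

n = 183 per group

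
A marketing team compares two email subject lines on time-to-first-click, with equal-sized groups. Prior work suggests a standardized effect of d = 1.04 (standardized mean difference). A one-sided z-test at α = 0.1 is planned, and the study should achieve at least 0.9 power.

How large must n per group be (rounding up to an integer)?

For power 0.9 need Φ(δ − z_{0.1}) = 0.9, so δ = z_{0.1} + z_{0.10} = 1.282 + 1.282 = 2.563.
δ = d·√(n/2) ⇒ n = 2(δ/d)² = 2 × (2.563 / 1.04)² = 12.15.
Rounding up, n = 13 per group.

n = 13 per group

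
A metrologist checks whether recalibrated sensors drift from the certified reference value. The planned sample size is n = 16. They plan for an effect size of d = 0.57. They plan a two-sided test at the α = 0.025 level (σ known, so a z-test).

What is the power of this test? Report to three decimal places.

Power ≈ 0.515

Noncentrality parameter: δ = d·√n = 0.57 × √16 = 2.2800
Two-sided α = 0.025 → critical value z_{0.0125} = 2.241.
Power = Φ(δ − 2.241) + Φ(−δ − 2.241) = Φ(0.039) + Φ(-4.521) = 0.5154 + 0.0000 = 0.5154.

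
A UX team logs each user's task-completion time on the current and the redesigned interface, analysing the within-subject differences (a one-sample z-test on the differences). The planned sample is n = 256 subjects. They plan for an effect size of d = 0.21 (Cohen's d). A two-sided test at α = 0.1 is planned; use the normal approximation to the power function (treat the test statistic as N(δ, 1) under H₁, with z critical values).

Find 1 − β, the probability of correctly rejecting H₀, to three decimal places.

Noncentrality parameter: δ = d·√n = 0.21 × √256 = 3.3600
Two-sided α = 0.1 → critical value z_{0.05} = 1.645.
Power = Φ(δ − 1.645) + Φ(−δ − 1.645) = Φ(1.715) + Φ(-5.005) = 0.9568 + 0.0000 = 0.9568.

Power ≈ 0.957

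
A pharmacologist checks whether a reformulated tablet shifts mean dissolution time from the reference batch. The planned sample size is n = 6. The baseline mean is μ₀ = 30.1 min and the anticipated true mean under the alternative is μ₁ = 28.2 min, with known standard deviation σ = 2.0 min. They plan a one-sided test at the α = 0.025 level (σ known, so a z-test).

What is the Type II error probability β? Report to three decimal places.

Standardized effect: d = |μ₁ − μ₀| / σ = |28.2 − 30.1| / 2.0 = 0.9500
Noncentrality parameter: δ = d·√n = 0.9500 × √6 = 2.3270
One-sided α = 0.025 → critical value z_{0.025} = 1.960.
Power = Φ(δ − 1.960) = Φ(0.367) = 0.6432.
Type II error: β = 1 − power = 1 − 0.6432 = 0.3568.

β ≈ 0.357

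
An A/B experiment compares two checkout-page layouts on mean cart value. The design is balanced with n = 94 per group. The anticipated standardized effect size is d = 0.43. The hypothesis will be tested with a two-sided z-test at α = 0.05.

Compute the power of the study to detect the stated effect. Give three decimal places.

Noncentrality parameter: δ = d·√(n/2) = 0.43 × √(94/2) = 2.9479
Critical value for a two-sided test at α = 0.05: z_{α/2} = 1.960.
Power = Φ(δ − 1.960) + Φ(−δ − 1.960) = Φ(0.988) + Φ(-4.908) = 0.8384 + 0.0000 = 0.8384.

Power ≈ 0.838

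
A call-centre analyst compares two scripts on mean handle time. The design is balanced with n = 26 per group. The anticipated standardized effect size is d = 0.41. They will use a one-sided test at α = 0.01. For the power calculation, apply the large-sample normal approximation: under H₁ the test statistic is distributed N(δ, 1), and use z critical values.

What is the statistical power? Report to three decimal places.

Power ≈ 0.198

Noncentrality parameter: δ = d·√(n/2) = 0.41 × √(26/2) = 1.4783
One-sided α = 0.01 → critical value z_{0.01} = 2.326.
Power = P(Z > 2.326 − δ) = Φ(-0.848) = 0.1982.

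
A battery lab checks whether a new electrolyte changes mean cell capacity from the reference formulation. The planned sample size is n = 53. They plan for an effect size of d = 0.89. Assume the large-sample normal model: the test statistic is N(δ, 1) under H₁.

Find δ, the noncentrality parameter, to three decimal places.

δ ≈ 6.479

The noncentrality parameter scales effect size by the design's sample-size factor: δ = d·√n = 0.89 × √53 = 6.4793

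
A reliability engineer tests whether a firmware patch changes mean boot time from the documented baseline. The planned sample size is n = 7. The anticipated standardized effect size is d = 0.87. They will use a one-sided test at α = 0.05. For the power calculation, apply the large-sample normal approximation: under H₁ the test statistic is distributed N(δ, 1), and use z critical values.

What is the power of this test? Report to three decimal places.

Noncentrality parameter: δ = d·√n = 0.87 × √7 = 2.3018
One-sided α = 0.05 → critical value z_{0.05} = 1.645.
Power = P(Z > 1.645 − δ) = Φ(0.657) = 0.7444.

Power ≈ 0.744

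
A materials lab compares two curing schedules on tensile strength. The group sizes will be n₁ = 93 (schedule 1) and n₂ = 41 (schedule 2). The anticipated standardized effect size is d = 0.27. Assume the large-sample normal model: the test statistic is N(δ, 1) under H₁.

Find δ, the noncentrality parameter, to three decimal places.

δ = d / √(1/n₁ + 1/n₂) = 0.27 / √(1/93 + 1/41) = 1.4403

δ ≈ 1.440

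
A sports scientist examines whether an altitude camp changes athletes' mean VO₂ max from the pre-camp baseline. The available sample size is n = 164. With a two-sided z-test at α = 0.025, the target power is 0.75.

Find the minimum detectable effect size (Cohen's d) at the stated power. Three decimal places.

Required noncentrality: δ = z_{0.0125} + z_{0.25} = 2.241 + 0.674 = 2.916.
(Lower-tail contribution to power is negligible for δ > 0.)
δ = d·√n ⇒ d = δ/√n = 2.916/√164 = 0.2277.

d ≈ 0.228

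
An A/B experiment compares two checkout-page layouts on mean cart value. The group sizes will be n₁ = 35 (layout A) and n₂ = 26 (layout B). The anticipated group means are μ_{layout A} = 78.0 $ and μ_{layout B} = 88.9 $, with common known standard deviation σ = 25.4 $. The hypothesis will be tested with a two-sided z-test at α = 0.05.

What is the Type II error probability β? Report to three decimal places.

Standardized effect: d = |μ_{layout A} − μ_{layout B}| / σ = |78.0 − 88.9| / 25.4 = 0.4291
Noncentrality parameter: δ = d / √(1/n₁ + 1/n₂) = 0.4291 / √(1/35 + 1/26) = 1.6575
Two-sided α = 0.05 → critical value z_{0.025} = 1.960.
Power = Φ(δ − 1.960) + Φ(−δ − 1.960) = Φ(-0.302) + Φ(-3.617) = 0.3811 + 0.0001 = 0.3813.
Type II error: β = 1 − power = 1 − 0.3813 = 0.6187.

β ≈ 0.619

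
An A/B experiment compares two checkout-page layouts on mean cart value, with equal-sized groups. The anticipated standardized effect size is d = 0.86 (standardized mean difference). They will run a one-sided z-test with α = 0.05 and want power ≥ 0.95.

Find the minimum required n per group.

Set Φ(δ − 1.645) = 0.95; then δ − 1.645 = Φ⁻¹(0.95) = 1.645, giving δ = 3.290.
δ = d·√(n/2) ⇒ n = 2(δ/d)² = 2 × (3.290 / 0.86)² = 29.26.
Round up to the next whole unit.

n = 30 per group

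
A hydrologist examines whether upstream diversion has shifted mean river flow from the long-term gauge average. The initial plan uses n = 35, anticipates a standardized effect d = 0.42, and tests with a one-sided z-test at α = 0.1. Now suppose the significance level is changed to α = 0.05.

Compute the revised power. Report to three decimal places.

δ = d·√n = 0.42 × √35 = 2.4848 (unchanged). New critical value: z_{0.05} = 1.645.
Revised power = Φ(δ − 1.645) = Φ(0.840) = 0.7995.

Power ≈ 0.800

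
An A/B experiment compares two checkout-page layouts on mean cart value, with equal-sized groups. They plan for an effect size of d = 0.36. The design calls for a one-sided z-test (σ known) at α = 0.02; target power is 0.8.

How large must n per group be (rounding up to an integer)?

For power 0.8 need Φ(δ − z_{0.02}) = 0.8, so δ = z_{0.02} + z_{0.20} = 2.054 + 0.842 = 2.895.
δ = d·√(n/2) ⇒ n = 2(δ/d)² = 2 × (2.895 / 0.36)² = 129.37.
Rounding up, n = 130 per group.

n = 130 per group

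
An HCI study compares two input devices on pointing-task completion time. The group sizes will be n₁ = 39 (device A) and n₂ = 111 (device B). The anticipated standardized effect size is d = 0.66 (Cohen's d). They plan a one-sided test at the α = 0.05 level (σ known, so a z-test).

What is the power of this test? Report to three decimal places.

Power ≈ 0.971

Noncentrality parameter: δ = d / √(1/n₁ + 1/n₂) = 0.66 / √(1/39 + 1/111) = 3.5456
One-sided α = 0.05 → critical value z_{0.05} = 1.645.
Power = Φ(δ − 1.645) = Φ(1.901) = 0.9713.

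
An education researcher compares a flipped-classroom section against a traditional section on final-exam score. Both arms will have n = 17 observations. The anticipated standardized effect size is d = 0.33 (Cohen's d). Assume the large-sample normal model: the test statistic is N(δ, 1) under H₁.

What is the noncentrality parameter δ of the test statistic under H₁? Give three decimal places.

δ ≈ 0.962

δ = d·√(n/2) = 0.33 × √(17/2) = 0.9621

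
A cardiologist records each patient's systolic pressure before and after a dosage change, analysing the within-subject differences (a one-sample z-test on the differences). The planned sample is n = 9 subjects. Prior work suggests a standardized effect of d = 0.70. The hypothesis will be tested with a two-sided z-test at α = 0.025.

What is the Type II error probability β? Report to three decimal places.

β ≈ 0.556

Noncentrality parameter: δ = d·√n = 0.70 × √9 = 2.1000
Critical value for a two-sided test at α = 0.025: z_{α/2} = 2.241.
Power = Φ(δ − 2.241) + Φ(−δ − 2.241) = Φ(-0.141) + Φ(-4.341) = 0.4438 + 0.0000 = 0.4438.
Type II error: β = 1 − power = 1 − 0.4438 = 0.5562.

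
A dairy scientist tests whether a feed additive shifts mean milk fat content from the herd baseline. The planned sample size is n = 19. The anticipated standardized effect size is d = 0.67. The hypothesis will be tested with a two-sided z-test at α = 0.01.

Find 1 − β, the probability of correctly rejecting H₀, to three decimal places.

Power ≈ 0.635

Noncentrality parameter: δ = d·√n = 0.67 × √19 = 2.9205
Two-sided α = 0.01 → critical value z_{0.005} = 2.576.
Power = Φ(δ − 2.576) + Φ(−δ − 2.576) = Φ(0.345) + Φ(-5.496) = 0.6348 + 0.0000 = 0.6348.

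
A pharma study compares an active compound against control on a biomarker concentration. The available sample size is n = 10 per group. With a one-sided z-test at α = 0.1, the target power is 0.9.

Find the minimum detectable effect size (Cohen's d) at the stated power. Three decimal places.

d ≈ 1.146

Required noncentrality: δ = z_{0.1} + z_{0.10} = 1.282 + 1.282 = 2.563.
δ = d·√(n/2) ⇒ d = δ/√(n/2) = 2.563/√(10/2) = 1.1463.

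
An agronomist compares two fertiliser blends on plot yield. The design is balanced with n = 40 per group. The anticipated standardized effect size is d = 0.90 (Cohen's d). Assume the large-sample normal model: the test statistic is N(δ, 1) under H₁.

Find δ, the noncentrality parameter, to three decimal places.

δ = d·√(n/2) = 0.90 × √(40/2) = 4.0249

δ ≈ 4.025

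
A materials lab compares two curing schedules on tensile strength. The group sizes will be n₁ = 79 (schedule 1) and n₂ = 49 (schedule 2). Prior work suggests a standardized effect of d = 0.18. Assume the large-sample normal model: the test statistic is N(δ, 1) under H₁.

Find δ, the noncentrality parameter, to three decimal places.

δ ≈ 0.990

The noncentrality parameter scales effect size by the design's sample-size factor: δ = d / √(1/n₁ + 1/n₂) = 0.18 / √(1/79 + 1/49) = 0.9899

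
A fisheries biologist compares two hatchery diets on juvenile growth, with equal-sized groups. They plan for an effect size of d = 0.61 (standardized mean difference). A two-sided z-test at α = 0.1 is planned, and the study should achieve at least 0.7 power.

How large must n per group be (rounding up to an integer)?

Set Φ(δ − 1.645) = 0.7; then δ − 1.645 = Φ⁻¹(0.7) = 0.524, giving δ = 2.169.
(Ignoring the negligible lower-tail rejection probability gives the usual closed-form inversion.)
δ = d·√(n/2) ⇒ n = 2(δ/d)² = 2 × (2.169 / 0.61)² = 25.29.
Round up to the next whole unit.

n = 26 per group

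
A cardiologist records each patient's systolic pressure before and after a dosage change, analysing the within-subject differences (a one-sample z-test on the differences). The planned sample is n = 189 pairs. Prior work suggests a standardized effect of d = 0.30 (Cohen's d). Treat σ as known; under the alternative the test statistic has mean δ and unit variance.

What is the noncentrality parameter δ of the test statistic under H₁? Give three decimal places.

δ ≈ 4.124

δ = d·√n = 0.30 × √189 = 4.1243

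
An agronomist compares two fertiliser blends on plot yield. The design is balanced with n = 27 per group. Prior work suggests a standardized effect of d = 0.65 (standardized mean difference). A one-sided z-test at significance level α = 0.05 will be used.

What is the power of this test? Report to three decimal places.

Noncentrality parameter: δ = d·√(n/2) = 0.65 × √(27/2) = 2.3883
One-sided α = 0.05 → critical value z_{0.05} = 1.645.
Power = P(Z > 1.645 − δ) = Φ(0.743) = 0.7714.

Power ≈ 0.771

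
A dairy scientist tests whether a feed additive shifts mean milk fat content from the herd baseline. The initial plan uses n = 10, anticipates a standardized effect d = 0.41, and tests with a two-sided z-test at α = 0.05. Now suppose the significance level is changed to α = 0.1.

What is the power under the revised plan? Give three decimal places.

Power ≈ 0.365

δ = d·√n = 0.41 × √10 = 1.2965 (unchanged). New critical value: z_{0.05} = 1.645.
Revised power = Φ(δ − 1.645) + Φ(−δ − 1.645) = Φ(-0.348) + Φ(-2.941) = 0.3638 + 0.0016 = 0.3654.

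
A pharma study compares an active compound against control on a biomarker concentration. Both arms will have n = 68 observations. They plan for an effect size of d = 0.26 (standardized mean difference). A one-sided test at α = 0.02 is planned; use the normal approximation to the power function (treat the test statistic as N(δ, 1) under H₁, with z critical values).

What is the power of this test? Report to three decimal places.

Power ≈ 0.295

Noncentrality parameter: δ = d·√(n/2) = 0.26 × √(68/2) = 1.5160
Critical value for a one-sided test at α = 0.02: z_α = 2.054.
Power = P(Z > 2.054 − δ) = Φ(-0.538) = 0.2954.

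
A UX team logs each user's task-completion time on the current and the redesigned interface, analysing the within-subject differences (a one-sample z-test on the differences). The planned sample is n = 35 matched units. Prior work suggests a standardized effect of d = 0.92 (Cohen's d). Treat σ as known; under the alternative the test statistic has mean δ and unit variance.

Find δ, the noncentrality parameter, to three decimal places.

The noncentrality parameter scales effect size by the design's sample-size factor: δ = d·√n = 0.92 × √35 = 5.4428

δ ≈ 5.443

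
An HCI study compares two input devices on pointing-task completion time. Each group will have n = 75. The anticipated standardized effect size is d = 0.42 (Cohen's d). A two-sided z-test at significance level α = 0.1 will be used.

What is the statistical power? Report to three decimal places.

Power ≈ 0.823

Noncentrality parameter: δ = d·√(n/2) = 0.42 × √(75/2) = 2.5720
Critical value for a two-sided test at α = 0.1: z_{α/2} = 1.645.
Power = Φ(δ − 1.645) + Φ(−δ − 1.645) = Φ(0.927) + Φ(-4.217) = 0.8231 + 0.0000 = 0.8231.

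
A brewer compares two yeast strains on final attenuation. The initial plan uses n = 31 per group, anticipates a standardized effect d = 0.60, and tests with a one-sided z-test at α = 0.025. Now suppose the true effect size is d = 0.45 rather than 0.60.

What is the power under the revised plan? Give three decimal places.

With d = 0.45: δ = d·√(n/2) = 0.45 × √(31/2) = 1.7717. Critical value z_{0.025} = 1.960.
Revised power = P(Z > 1.960 − δ) = Φ(-0.188) = 0.4253.

Power ≈ 0.425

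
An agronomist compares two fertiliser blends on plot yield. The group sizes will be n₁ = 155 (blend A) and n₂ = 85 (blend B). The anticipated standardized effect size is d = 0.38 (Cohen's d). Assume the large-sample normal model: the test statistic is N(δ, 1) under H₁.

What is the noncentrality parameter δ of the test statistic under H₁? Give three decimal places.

δ ≈ 2.815

The noncentrality parameter scales effect size by the design's sample-size factor: δ = d / √(1/n₁ + 1/n₂) = 0.38 / √(1/155 + 1/85) = 2.8155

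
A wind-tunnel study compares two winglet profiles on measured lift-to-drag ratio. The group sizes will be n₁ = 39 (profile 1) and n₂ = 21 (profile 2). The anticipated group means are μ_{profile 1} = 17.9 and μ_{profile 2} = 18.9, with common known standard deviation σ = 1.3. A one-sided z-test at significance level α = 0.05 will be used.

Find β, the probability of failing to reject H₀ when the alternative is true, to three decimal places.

Standardized effect: d = |μ_{profile 1} − μ_{profile 2}| / σ = |17.9 − 18.9| / 1.3 = 0.7692
Noncentrality parameter: δ = d / √(1/n₁ + 1/n₂) = 0.7692 / √(1/39 + 1/21) = 2.8420
One-sided α = 0.05 → critical value z_{0.05} = 1.645.
Power = Φ(δ − 1.645) = Φ(1.197) = 0.8844.
Type II error: β = 1 − power = 1 − 0.8844 = 0.1156.

β ≈ 0.116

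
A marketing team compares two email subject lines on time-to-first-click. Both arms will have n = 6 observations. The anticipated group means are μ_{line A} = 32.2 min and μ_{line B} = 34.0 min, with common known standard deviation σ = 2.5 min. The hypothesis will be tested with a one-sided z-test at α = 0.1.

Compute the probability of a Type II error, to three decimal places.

Standardized effect: d = |μ_{line A} − μ_{line B}| / σ = |32.2 − 34.0| / 2.5 = 0.7200
Noncentrality parameter: δ = d·√(n/2) = 0.7200 × √(6/2) = 1.2471
Critical value for a one-sided test at α = 0.1: z_α = 1.282.
Power = P(Z > 1.282 − δ) = Φ(-0.034) = 0.4862.
Type II error: β = 1 − power = 1 − 0.4862 = 0.5138.

β ≈ 0.514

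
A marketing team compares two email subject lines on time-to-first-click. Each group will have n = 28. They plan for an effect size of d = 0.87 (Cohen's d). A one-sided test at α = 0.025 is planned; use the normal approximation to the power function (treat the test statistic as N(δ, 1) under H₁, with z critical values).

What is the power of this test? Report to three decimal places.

Power ≈ 0.902

Noncentrality parameter: δ = d·√(n/2) = 0.87 × √(28/2) = 3.2552
Critical value for a one-sided test at α = 0.025: z_α = 1.960.
Power = Φ(δ − 1.960) = Φ(1.295) = 0.9024.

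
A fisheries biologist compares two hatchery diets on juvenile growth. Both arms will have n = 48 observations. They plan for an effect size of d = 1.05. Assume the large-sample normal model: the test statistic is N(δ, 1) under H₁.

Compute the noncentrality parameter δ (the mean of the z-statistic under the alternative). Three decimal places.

δ = d·√(n/2) = 1.05 × √(48/2) = 5.1439

δ ≈ 5.144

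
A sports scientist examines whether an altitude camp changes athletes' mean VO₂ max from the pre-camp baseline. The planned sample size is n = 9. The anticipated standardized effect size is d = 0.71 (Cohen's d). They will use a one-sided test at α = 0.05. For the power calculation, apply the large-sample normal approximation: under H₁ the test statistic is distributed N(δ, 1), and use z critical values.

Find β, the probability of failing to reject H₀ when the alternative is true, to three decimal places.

Noncentrality parameter: δ = d·√n = 0.71 × √9 = 2.1300
One-sided α = 0.05 → critical value z_{0.05} = 1.645.
Power = P(Z > 1.645 − δ) = Φ(0.485) = 0.6862.
Type II error: β = 1 − power = 1 − 0.6862 = 0.3138.

β ≈ 0.314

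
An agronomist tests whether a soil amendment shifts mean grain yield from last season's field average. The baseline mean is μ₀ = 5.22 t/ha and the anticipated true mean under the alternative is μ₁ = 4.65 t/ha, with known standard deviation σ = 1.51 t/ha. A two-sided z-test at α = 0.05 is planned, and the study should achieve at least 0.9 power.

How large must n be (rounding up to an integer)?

n = 74

Standardized effect: d = |μ₁ − μ₀| / σ = |4.65 − 5.22| / 1.51 = 0.3775
For power 0.9 need Φ(δ − z_{0.025}) = 0.9, so δ = z_{0.025} + z_{0.10} = 1.960 + 1.282 = 3.242.
(Ignoring the negligible lower-tail rejection probability gives the usual closed-form inversion.)
δ = d·√n ⇒ n = (δ/d)² = (3.242 / 0.3775)² = 73.74.
Round up to the next whole unit.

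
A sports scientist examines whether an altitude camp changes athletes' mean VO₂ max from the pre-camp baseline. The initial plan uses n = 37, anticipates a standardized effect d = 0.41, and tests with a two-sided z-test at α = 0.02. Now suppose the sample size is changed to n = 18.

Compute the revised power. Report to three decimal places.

Power ≈ 0.279

With n = 18: δ = d·√n = 0.41 × √18 = 1.7395. Critical value z_{0.01} = 2.326.
Revised power = Φ(δ − 2.326) + Φ(−δ − 2.326) = Φ(-0.587) + Φ(-4.066) = 0.2786 + 0.0000 = 0.2787.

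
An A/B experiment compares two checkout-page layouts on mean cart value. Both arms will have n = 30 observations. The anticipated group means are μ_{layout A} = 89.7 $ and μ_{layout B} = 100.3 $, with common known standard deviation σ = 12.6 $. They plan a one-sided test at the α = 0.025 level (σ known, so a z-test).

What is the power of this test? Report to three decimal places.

Power ≈ 0.903

Standardized effect: d = |μ_{layout A} − μ_{layout B}| / σ = |89.7 − 100.3| / 12.6 = 0.8413
Noncentrality parameter: δ = d·√(n/2) = 0.8413 × √(30/2) = 3.2582
One-sided α = 0.025 → critical value z_{0.025} = 1.960.
Power = Φ(δ − 1.960) = Φ(1.298) = 0.9029.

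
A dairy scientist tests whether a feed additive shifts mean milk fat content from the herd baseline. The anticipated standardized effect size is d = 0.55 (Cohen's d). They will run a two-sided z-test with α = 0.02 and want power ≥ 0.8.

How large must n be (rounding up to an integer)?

n = 34

For power 0.8 need Φ(δ − z_{0.01}) = 0.8, so δ = z_{0.01} + z_{0.20} = 2.326 + 0.842 = 3.168.
(For δ > 0 the lower-tail rejection region contributes negligibly to power, so the one-term inversion is standard.)
δ = d·√n ⇒ n = (δ/d)² = (3.168 / 0.55)² = 33.18.
Rounding up, n = 34.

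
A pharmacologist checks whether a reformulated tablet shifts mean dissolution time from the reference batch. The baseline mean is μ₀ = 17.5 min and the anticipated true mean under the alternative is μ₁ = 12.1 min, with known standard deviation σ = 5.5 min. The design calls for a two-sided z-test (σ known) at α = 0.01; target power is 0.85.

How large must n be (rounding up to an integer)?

n = 14

Standardized effect: d = |μ₁ − μ₀| / σ = |12.1 − 17.5| / 5.5 = 0.9818
For power 0.85 need Φ(δ − z_{0.005}) = 0.85, so δ = z_{0.005} + z_{0.15} = 2.576 + 1.036 = 3.612.
(The Φ(−δ − z_{α/2}) term is vanishingly small for δ > 0 and is dropped in the standard sample-size formula.)
δ = d·√n ⇒ n = (δ/d)² = (3.612 / 0.9818)² = 13.54.
Round up to the next whole unit.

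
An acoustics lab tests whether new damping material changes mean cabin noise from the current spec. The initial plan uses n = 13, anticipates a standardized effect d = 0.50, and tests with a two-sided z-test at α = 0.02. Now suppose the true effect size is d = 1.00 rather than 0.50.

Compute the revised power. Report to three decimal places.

Power ≈ 0.900

With d = 1.00: δ = d·√n = 1.00 × √13 = 3.6056. Critical value z_{0.01} = 2.326.
Revised power = Φ(δ − 2.326) + Φ(−δ − 2.326) = Φ(1.279) + Φ(-5.932) = 0.8996 + 0.0000 = 0.8996.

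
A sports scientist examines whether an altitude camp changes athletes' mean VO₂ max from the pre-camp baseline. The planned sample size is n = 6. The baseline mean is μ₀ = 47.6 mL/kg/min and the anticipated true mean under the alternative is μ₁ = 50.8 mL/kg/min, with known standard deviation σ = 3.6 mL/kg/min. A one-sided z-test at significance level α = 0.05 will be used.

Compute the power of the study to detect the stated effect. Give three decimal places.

Standardized effect: d = |μ₁ − μ₀| / σ = |50.8 − 47.6| / 3.6 = 0.8889
Noncentrality parameter: δ = d·√n = 0.8889 × √6 = 2.1773
Critical value for a one-sided test at α = 0.05: z_α = 1.645.
Power = Φ(δ − 1.645) = Φ(0.532) = 0.7028.

Power ≈ 0.703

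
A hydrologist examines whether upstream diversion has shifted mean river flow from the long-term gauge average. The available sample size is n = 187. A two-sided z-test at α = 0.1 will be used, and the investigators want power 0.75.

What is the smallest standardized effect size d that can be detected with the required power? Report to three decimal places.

Required noncentrality: δ = z_{0.05} + z_{0.25} = 1.645 + 0.674 = 2.319.
(Lower-tail contribution to power is negligible for δ > 0.)
δ = d·√n ⇒ d = δ/√n = 2.319/√187 = 0.1696.

d ≈ 0.170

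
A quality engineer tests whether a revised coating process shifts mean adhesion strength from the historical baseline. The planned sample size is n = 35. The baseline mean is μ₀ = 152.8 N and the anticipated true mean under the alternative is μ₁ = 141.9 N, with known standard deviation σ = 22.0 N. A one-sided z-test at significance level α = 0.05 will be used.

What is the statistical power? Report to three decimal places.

Standardized effect: d = |μ₁ − μ₀| / σ = |141.9 − 152.8| / 22.0 = 0.4955
Noncentrality parameter: δ = d·√n = 0.4955 × √35 = 2.9311
Critical value for a one-sided test at α = 0.05: z_α = 1.645.
Power = Φ(δ − 1.645) = Φ(1.286) = 0.9008.

Power ≈ 0.901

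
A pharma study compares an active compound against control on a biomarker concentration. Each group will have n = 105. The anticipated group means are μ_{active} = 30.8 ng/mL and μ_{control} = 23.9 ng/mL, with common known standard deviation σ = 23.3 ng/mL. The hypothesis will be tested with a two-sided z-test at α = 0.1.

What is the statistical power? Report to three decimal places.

Standardized effect: d = |μ_{active} − μ_{control}| / σ = |30.8 − 23.9| / 23.3 = 0.2961
Noncentrality parameter: δ = d·√(n/2) = 0.2961 × √(105/2) = 2.1457
Critical value for a two-sided test at α = 0.1: z_{α/2} = 1.645.
Power = Φ(δ − 1.645) + Φ(−δ − 1.645) = Φ(0.501) + Φ(-3.791) = 0.6918 + 0.0001 = 0.6918.

Power ≈ 0.692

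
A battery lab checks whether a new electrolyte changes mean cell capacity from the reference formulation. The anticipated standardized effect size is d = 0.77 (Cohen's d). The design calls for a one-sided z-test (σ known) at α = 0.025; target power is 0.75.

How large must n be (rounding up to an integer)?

n = 12

Set Φ(δ − 1.960) = 0.75; then δ − 1.960 = Φ⁻¹(0.75) = 0.674, giving δ = 2.634.
δ = d·√n ⇒ n = (δ/d)² = (2.634 / 0.77)² = 11.71.
Rounding up, n = 12.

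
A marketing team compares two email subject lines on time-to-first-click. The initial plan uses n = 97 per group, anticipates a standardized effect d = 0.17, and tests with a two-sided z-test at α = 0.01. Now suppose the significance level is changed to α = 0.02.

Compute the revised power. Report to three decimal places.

δ = d·√(n/2) = 0.17 × √(97/2) = 1.1839 (unchanged). New critical value: z_{0.01} = 2.326.
Revised power = Φ(δ − 2.326) + Φ(−δ − 2.326) = Φ(-1.142) + Φ(-3.510) = 0.1266 + 0.0002 = 0.1269.

Power ≈ 0.127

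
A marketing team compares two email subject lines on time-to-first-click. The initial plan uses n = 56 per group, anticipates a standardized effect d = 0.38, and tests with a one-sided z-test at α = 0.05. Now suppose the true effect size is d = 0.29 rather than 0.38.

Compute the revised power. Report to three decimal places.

With d = 0.29: δ = d·√(n/2) = 0.29 × √(56/2) = 1.5345. Critical value z_{0.05} = 1.645.
Revised power = Φ(δ − 1.645) = Φ(-0.110) = 0.4561.

Power ≈ 0.456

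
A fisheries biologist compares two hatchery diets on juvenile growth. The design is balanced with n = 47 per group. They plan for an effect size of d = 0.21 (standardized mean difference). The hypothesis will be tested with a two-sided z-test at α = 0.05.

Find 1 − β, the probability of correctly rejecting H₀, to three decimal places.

Power ≈ 0.175

Noncentrality parameter: δ = d·√(n/2) = 0.21 × √(47/2) = 1.0180
Two-sided α = 0.05 → critical value z_{0.025} = 1.960.
Power = Φ(δ − 1.960) + Φ(−δ − 1.960) = Φ(-0.942) + Φ(-2.978) = 0.1731 + 0.0015 = 0.1746.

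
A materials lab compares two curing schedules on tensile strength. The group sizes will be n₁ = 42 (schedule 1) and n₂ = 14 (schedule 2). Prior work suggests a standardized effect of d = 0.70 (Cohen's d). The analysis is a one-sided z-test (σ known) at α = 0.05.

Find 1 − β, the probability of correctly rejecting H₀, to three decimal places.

Noncentrality parameter: δ = d / √(1/n₁ + 1/n₂) = 0.70 / √(1/42 + 1/14) = 2.2683
One-sided α = 0.05 → critical value z_{0.05} = 1.645.
Power = P(Z > 1.645 − δ) = Φ(0.623) = 0.7335.

Power ≈ 0.733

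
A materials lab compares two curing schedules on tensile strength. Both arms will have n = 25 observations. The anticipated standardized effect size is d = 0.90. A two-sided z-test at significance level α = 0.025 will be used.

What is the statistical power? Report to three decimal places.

Noncentrality parameter: δ = d·√(n/2) = 0.90 × √(25/2) = 3.1820
Critical value for a two-sided test at α = 0.025: z_{α/2} = 2.241.
Power = Φ(δ − 2.241) + Φ(−δ − 2.241) = Φ(0.941) + Φ(-5.423) = 0.8265 + 0.0000 = 0.8265.

Power ≈ 0.827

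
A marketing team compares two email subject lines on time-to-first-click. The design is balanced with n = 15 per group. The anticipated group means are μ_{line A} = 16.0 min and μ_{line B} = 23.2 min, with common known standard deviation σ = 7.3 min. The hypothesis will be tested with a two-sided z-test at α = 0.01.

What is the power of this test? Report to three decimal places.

Standardized effect: d = |μ_{line A} − μ_{line B}| / σ = |16.0 − 23.2| / 7.3 = 0.9863
Noncentrality parameter: δ = d·√(n/2) = 0.9863 × √(15/2) = 2.7011
Critical value for a two-sided test at α = 0.01: z_{α/2} = 2.576.
Power = Φ(δ − 2.576) + Φ(−δ − 2.576) = Φ(0.125) + Φ(-5.277) = 0.5498 + 0.0000 = 0.5498.

Power ≈ 0.550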